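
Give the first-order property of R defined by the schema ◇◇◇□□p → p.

This is a Sahlqvist (Geach-type) schema ◇^3□^2p → □^0◇^0p.
Minimal-valuation argument: fix x; take any y with xR^3y and any z with xR^0z. Set V(p) to the set of worlds R-reachable from y in exactly 2 steps. Then □^2p holds at y, so the antecedent holds at x; validity forces ◇^0p at z, giving a w with zR^0w and yR^2w.
First-order correspondent: ∀x ∀y (xR³y → ∃w (yR²w ∧ x = w)).

∀x ∀y (xR³y → ∃w (yR²w ∧ x = w))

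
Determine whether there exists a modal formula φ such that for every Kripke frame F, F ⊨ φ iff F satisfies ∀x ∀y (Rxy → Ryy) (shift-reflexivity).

The condition is shift-reflexivity. A defining modal formula is □(□p → p).

Yes, by □(□p → p)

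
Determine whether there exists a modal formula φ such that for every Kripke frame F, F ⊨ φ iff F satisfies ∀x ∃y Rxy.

Definable; □q → ◇q defines it

Yes: it is seriality, defined by the D schema □q → ◇q.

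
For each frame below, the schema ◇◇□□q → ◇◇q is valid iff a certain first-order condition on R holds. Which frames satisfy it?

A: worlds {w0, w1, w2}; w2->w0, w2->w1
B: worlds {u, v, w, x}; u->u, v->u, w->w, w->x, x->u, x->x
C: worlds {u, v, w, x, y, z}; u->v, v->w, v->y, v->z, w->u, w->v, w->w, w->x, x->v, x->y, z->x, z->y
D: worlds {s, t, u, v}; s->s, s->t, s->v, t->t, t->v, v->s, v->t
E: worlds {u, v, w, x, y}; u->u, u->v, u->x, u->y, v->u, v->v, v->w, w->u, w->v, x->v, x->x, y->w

Frame correspondent (Sahlqvist): ∀x ∀y (xR²y → ∃w (yR²w ∧ xR²w)) — i.e. a generalized confluence (Geach) condition.
A: ✓.
B: ✓.
C: fails — uR²y but no t with yR²t and uR²t.
D: ✓.
E: ✓.

A, B, D, E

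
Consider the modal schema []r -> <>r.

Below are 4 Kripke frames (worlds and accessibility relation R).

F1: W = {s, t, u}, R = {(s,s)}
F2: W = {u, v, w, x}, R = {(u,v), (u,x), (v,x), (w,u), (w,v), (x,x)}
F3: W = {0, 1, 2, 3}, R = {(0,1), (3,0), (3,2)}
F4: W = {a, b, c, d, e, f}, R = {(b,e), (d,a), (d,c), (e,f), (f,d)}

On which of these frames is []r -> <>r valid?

The schema corresponds to seriality: forall x exists y Rxy.
F1: fails — world t has no successor.
F2: condition met.
F3: fails — world 1 has no successor.
F4: fails — world a has no successor.

F2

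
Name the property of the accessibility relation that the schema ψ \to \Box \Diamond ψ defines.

This schema is the B axiom.
Its frame correspondent is symmetry — \forall x \forall y (Rxy \to Ryx).

Symmetry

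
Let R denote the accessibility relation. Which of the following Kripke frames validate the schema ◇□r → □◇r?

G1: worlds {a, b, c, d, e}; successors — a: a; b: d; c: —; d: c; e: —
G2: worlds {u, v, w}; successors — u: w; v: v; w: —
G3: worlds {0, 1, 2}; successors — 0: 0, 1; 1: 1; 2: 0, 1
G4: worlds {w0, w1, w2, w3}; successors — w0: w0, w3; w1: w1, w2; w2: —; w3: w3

The schema corresponds to convergence: ∀x ∀y ∀z (Rxy ∧ Rxz → ∃w (Ryw ∧ Rzw)).
G1: fails — Rdc and Rdc but c and c have no common successor.
G2: fails — Ruw and Ruw but w and w have no common successor.
G3: holds.
G4: fails — Rw1w2 and Rw1w2 but w2 and w2 have no common successor.
Valid on: G3.

G3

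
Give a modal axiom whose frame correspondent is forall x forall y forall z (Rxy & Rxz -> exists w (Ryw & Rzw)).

◇□s → □◇s

This is convergence; the standard corresponding axiom is .2: ◇□s → □◇s.
Suppose ◇□s→□◇s is valid. Take Rxy, Rxz and set V(s)={w : Ryw}. Then □s at y so ◇□s at x, so □◇s at x, so ◇s at z, giving w with Rzw and Ryw.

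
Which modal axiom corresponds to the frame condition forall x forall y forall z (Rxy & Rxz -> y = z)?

A defining formula is ◇s → □s (the CD axiom).
Suppose ◇s→□s is valid. Take Rxy, Rxz and set V(s)={y}. Then ◇s at x, so □s at x, so s at z, i.e. z=y.

◇s → □s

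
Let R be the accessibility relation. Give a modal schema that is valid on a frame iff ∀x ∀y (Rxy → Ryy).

A defining formula is □(□s → s) (the T□ axiom).
Suppose □(□s→s) is valid. Take Rxy and set V(s)={w : Ryw}. Then at y, □s holds; since □(□s→s) at x, □s→s at y, so s at y, i.e. Ryy.

□(□s → s)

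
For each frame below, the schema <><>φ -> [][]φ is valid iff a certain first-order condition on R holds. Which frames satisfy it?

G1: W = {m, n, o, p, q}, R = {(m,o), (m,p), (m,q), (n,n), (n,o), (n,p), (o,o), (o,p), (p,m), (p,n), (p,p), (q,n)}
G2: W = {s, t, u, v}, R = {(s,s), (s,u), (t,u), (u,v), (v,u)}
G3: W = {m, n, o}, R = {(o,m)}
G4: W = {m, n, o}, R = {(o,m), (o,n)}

G3, G4

The schema corresponds to a generalized confluence (Geach) condition: forall x forall y forall z ((x R^2 y & x R^2 z) -> exists w (y = w & z = w)).
G1: fails — mR²m, mR²n but m ≠ n.
G2: fails — sR²s, sR²u but s ≠ u.
G3: satisfies the condition.
G4: satisfies the condition.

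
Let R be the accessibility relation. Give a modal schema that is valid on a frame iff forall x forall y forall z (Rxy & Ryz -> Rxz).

A defining formula is □q → □□q (the 4 axiom).

□q → □□q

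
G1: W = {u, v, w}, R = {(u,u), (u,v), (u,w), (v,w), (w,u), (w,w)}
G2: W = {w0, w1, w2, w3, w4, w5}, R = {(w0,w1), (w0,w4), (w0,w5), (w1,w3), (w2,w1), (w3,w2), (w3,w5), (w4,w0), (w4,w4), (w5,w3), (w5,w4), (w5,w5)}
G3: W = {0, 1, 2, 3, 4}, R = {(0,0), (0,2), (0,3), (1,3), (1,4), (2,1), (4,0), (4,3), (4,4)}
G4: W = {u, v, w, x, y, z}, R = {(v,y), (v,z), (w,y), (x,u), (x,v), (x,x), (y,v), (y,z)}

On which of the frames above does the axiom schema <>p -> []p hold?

none

The schema corresponds to partial functionality: forall x forall y forall z (Rxy & Rxz -> y = z).
G1: fails — u sees both u and v.
G2: fails — w0 sees both w1 and w4.
G3: fails — 0 sees both 0 and 2.
G4: fails — v sees both y and z.
Valid on no frame.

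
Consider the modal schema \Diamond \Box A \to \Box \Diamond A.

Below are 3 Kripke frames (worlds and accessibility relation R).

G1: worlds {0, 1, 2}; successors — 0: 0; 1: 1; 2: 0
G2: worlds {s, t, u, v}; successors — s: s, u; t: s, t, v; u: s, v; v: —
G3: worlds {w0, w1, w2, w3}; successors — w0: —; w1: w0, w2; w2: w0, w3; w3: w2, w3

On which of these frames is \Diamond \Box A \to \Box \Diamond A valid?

G1

Frame correspondent (Sahlqvist): \forall x \forall y \forall z (Rxy \wedge Rxz \to \exists w (Ryw \wedge Rzw)) — i.e. convergence.
G1: condition met.
G2: fails — Rtv and Rtv but v and v have no common successor.
G3: fails — Rw1w2 and Rw1w0 but w2 and w0 have no common successor.
Valid on: G1.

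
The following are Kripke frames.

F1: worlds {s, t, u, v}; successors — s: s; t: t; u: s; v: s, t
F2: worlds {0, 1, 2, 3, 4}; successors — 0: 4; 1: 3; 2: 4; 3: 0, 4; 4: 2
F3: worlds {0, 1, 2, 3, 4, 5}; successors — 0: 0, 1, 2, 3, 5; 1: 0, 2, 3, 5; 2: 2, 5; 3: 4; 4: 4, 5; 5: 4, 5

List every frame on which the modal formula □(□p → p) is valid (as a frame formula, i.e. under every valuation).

This is the axiom for shift-reflexivity; its first-order frame correspondent is ∀x ∀y (Rxy → Ryy).
F1: ✓.
F2: fails — R34 but not R44.
F3: fails — R01 but not R11.
Valid on: F1.

F1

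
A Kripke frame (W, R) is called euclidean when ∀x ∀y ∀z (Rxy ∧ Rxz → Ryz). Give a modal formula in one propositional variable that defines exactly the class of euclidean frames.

◇q → □◇q

This is the Euclidean property; the standard corresponding axiom is 5: ◇q → □◇q.
Suppose ◇q→□◇q is valid. Take Rxy, Rxz and set V(q)={y}. Then ◇q at x, so □◇q at x, so ◇q at z, so some w with Rzw has q; w=y, i.e. Rzy. By symmetry of the argument, Ryz.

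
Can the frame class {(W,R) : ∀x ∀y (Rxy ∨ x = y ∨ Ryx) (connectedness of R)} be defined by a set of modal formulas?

No — not modally definable

Modal frame validity is preserved under disjoint unions.
Take 4 disjoint single-world reflexive frames: each is trivially connected, but their disjoint union has 4 worlds with no edge between distinct components, so it is not connected.
So no modal formula (or set of formulas) defines exactly the connected frames.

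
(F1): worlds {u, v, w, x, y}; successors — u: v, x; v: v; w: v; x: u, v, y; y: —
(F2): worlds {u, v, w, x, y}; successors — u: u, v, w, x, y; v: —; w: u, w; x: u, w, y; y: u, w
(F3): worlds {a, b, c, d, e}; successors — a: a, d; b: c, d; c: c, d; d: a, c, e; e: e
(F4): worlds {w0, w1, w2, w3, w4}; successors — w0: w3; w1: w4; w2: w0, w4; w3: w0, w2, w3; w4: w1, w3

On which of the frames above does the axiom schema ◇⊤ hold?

(F3), (F4)

Frame correspondent (Sahlqvist): ∀x ∃y Rxy — i.e. seriality.
(F1): fails — world y has no successor.
(F2): fails — world v has no successor.
(F3): condition met.
(F4): condition met.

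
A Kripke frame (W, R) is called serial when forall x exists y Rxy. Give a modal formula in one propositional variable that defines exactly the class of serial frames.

□q → ◇q

The condition is seriality. The D schema □q → ◇q defines it.
Suppose □q→◇q is valid. At any x set V(q)=W. Then □q at x, so ◇q at x, so x has a successor.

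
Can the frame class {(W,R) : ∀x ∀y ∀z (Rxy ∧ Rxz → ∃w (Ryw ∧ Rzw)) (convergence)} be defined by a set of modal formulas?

This is a Sahlqvist condition; the .2 axiom ◇□r → □◇r defines it.

Definable; ◇□r → □◇r defines it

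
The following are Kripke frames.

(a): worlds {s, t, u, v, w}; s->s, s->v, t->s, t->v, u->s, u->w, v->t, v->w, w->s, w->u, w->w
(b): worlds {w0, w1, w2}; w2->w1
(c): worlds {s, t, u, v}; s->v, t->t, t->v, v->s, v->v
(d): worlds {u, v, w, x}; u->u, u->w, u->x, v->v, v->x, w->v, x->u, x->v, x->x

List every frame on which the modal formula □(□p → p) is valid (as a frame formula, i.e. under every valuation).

This is the axiom for shift-reflexivity; its first-order frame correspondent is ∀x ∀y (Rxy → Ryy).
(a): fails — Rtv but not Rvv.
(b): fails — Rw2w1 but not Rw1w1.
(c): fails — Rvs but not Rss.
(d): fails — Ruw but not Rww.

none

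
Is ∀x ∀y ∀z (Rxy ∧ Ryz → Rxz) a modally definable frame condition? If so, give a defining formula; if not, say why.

Yes: it is transitivity, defined by the 4 schema □q → □□q.

Definable; □q → □□q defines it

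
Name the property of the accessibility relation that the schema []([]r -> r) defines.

This schema is the T□ axiom.
Its frame correspondent is shift-reflexivity — forall x forall y (Rxy -> Ryy).

shift-reflexivity: forall x forall y (Rxy -> Ryy)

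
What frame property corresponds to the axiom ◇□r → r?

symmetry

This schema is equivalent to the B axiom r → □◇r.
It corresponds to symmetry: ∀x ∀y (Rxy → Ryx).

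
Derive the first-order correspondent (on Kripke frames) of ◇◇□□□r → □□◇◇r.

This is a Sahlqvist (Geach-type) schema ◇^2□^3r → □^2◇^2r.
Minimal-valuation argument: fix x; take any y with xR^2y and any z with xR^2z. Set V(r) to the set of worlds R-reachable from y in exactly 3 steps. Then □^3r holds at y, so the antecedent holds at x; validity forces ◇^2r at z, giving a w with zR^2w and yR^3w.
First-order correspondent: ∀x ∀y ∀z ((xR²y ∧ xR²z) → ∃w (yR³w ∧ zR²w)).

∀x ∀y ∀z ((xR²y ∧ xR²z) → ∃w (yR³w ∧ zR²w))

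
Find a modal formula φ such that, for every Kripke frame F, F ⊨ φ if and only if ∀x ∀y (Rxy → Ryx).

The condition is symmetry. The B schema s → □◇s defines it.
Suppose s→□◇s is valid. Take Rxy and set V(s)={x}. Then s at x, so □◇s at x, so ◇s at y, so some z with Ryz has s; z=x, i.e. Ryx.

s → □◇s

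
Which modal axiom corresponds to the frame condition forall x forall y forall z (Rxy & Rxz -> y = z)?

This is partial functionality; the standard corresponding axiom is CD: ◇q → □q.
Suppose ◇q→□q is valid. Take Rxy, Rxz and set V(q)={y}. Then ◇q at x, so □q at x, so q at z, i.e. z=y.

◇q → □q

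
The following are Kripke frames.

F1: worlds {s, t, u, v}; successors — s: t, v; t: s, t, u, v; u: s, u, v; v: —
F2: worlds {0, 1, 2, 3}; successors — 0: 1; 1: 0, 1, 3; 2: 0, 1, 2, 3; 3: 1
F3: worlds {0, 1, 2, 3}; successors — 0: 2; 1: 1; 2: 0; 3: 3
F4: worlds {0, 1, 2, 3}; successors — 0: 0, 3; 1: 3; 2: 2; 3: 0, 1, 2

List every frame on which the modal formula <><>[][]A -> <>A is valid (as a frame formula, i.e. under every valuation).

F2

The schema corresponds to a generalized confluence (Geach) condition: forall x forall y (x R^2 y -> exists w (y R^2 w & xRw)).
F1: fails — sR²v but no w with vR²w and sRw.
F2: ✓.
F3: fails — 0R²0 but no w with 0R²w and 0Rw.
F4: fails — 0R²2 but no w with 2R²w and 0Rw.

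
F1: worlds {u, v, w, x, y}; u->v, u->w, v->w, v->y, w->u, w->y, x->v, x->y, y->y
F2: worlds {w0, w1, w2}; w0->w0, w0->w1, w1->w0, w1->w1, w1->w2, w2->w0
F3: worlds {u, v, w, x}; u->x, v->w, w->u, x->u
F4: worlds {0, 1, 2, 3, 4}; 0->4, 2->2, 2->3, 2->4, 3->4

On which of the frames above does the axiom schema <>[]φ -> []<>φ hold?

Frame correspondent (Sahlqvist): forall x forall y forall z (Rxy & Rxz -> exists w (Ryw & Rzw)) — i.e. convergence.
F1: fails — Rwu and Rwy but u and y have no common successor.
F2: ✓.
F3: ✓.
F4: fails — R04 and R04 but 4 and 4 have no common successor.

F2, F3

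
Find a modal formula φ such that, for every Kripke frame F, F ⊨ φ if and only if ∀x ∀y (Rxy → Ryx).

The condition is symmetry. The B schema p → □◇p defines it.

p → □◇p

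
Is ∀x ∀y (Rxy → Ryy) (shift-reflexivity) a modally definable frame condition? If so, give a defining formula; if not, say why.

Yes — defined by □(□p → p)

This is a Sahlqvist condition; the T□ axiom □(□p → p) defines it.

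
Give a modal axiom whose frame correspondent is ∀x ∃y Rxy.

□s → ◇s

This is seriality; the standard corresponding axiom is D: □s → ◇s.
Suppose □s→◇s is valid. At any x set V(s)=W. Then □s at x, so ◇s at x, so x has a successor.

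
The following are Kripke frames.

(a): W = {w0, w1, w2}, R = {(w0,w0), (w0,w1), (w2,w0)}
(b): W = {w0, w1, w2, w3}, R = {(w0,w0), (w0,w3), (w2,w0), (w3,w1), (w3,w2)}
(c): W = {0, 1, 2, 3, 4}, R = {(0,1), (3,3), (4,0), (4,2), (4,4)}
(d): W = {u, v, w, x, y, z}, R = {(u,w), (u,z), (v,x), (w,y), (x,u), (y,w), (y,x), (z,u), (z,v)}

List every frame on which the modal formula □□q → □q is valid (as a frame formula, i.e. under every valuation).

(a)

Frame correspondent (Sahlqvist): ∀x ∀y (Rxy → ∃z (Rxz ∧ Rzy)) — i.e. density.
(a): condition met.
(b): fails — Rw3w1 but no z with Rw3z and Rzw1.
(c): fails — R01 but no z with R0z and Rz1.
(d): fails — Ruz but no t with Rut and Rtz.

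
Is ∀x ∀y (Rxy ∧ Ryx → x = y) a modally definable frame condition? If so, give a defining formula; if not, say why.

No

Any modally definable frame class is closed under surjective bounded morphisms.
The 6-cycle (worlds 0,1,2,3,4,5 with 0→1→2→3→4→5→0) is antisymmetric. Sending even-indexed worlds to • and odd-indexed worlds to ∘ is a surjective bounded morphism onto the two-world frame with •↔∘, which is not antisymmetric.
So no modal formula (or set of formulas) defines exactly the antisymmetric frames.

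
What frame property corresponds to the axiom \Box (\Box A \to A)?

shift-reflexivity

Suppose □(□A→A) is valid. Take Rxy and set V(A)={w : Ryw}. Then at y, □A holds; since □(□A→A) at x, □A→A at y, so A at y, i.e. Ryy.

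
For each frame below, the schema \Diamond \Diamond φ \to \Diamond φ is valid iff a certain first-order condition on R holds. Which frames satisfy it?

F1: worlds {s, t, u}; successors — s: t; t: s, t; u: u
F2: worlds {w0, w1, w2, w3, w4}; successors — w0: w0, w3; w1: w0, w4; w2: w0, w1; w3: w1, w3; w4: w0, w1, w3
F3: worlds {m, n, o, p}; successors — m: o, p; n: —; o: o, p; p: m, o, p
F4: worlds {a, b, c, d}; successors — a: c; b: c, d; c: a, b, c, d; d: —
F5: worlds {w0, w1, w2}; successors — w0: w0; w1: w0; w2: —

F5

This is the axiom for transitivity; its first-order frame correspondent is \forall x \forall y \forall z (Rxy \wedge Ryz \to Rxz).
F1: fails — Rst and Rts but not Rss.
F2: fails — Rw1w0 and Rw0w3 but not Rw1w3.
F3: fails — Rop and Rpm but not Rom.
F4: fails — Rbc and Rcb but not Rbb.
F5: ✓.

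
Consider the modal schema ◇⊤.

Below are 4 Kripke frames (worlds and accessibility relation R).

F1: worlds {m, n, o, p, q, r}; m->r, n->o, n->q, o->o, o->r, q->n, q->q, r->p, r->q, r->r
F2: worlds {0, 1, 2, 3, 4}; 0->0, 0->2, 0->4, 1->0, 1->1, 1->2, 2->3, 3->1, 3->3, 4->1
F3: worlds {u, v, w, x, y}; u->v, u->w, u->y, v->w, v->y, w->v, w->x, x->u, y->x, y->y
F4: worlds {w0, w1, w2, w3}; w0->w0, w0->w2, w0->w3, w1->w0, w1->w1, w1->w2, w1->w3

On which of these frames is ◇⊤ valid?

Frame correspondent (Sahlqvist): ∀x ∃y Rxy — i.e. seriality.
F1: fails — world p has no successor.
F2: satisfies the condition.
F3: satisfies the condition.
F4: fails — world w2 has no successor.
Valid on: F2, F3.

F2, F3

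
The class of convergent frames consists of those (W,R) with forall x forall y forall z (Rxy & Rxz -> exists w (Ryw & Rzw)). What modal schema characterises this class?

◇□q → □◇q

The condition is convergence. The .2 schema ◇□q → □◇q defines it.
Suppose ◇□q→□◇q is valid. Take Rxy, Rxz and set V(q)={w : Ryw}. Then □q at y so ◇□q at x, so □◇q at x, so ◇q at z, giving w with Rzw and Ryw.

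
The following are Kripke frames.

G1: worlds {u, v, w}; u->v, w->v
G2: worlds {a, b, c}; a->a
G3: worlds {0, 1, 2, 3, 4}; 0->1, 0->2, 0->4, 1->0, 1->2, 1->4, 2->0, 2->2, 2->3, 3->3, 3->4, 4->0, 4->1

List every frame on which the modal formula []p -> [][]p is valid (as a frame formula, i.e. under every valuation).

This is the axiom for transitivity; its first-order frame correspondent is forall x forall y forall z (Rxy & Ryz -> Rxz).
G1: ✓.
G2: ✓.
G3: fails — R10 and R01 but not R11.

G1, G2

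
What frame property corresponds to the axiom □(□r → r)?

shift-reflexivity

This schema is the T□ axiom.
It corresponds to shift-reflexivity: ∀x ∀y (Rxy → Ryy).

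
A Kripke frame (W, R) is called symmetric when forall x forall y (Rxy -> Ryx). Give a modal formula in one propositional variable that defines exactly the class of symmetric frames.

r → □◇r

The condition is symmetry. The B schema r → □◇r defines it.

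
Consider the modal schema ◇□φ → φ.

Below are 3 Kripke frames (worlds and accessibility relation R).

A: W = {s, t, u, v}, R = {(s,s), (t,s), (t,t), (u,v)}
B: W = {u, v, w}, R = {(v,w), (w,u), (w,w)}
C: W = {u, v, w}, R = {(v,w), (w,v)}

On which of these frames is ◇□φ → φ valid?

The schema corresponds to symmetry: ∀x ∀y (Rxy → Ryx).
A: fails — Rts but not Rst.
B: fails — Rwu but not Ruw.
C: condition met.
Valid on: C.

C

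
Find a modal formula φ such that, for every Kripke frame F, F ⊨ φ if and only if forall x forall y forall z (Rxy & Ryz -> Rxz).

□p → □□p

This is transitivity; the standard corresponding axiom is 4: □p → □□p.
Suppose □p→□□p is valid. Take Rxy, Ryz and set V(p)={w : Rxw}. Then □p at x, so □□p at x, so □p at y, so p at z, i.e. Rxz.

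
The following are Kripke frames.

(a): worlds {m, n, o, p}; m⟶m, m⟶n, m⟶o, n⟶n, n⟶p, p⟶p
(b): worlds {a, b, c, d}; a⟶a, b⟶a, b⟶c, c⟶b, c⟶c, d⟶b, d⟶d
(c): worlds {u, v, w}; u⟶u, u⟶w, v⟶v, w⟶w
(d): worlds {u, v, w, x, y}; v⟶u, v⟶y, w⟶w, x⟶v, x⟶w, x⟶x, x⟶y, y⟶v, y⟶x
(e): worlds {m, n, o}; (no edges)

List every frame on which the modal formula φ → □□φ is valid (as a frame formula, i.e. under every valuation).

(e)

The schema corresponds to a generalized confluence (Geach) condition: ∀x ∀z (xR²z → ∃w (x = w ∧ z = w)).
(a): fails — mR²n but m ≠ n.
(b): fails — bR²a but b ≠ a.
(c): fails — uR²w but u ≠ w.
(d): fails — vR²x but v ≠ x.
(e): holds.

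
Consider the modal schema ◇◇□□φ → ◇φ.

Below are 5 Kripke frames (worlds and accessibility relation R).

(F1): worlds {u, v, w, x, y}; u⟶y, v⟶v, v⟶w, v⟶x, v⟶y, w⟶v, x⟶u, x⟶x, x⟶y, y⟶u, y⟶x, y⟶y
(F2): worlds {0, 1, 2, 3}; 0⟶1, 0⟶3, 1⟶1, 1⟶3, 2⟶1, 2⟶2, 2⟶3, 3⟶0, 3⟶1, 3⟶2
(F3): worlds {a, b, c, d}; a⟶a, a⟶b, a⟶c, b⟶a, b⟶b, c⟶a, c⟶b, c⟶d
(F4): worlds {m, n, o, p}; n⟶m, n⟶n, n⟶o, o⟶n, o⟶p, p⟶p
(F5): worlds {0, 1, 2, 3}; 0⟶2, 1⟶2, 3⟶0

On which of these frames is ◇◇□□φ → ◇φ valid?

The schema corresponds to a generalized confluence (Geach) condition: ∀x ∀y (xR²y → ∃w (yR²w ∧ xRw)).
(F1): fails — wR²x but no t with xR²t and wRt.
(F2): satisfies the condition.
(F3): fails — aR²d but no w with dR²w and aRw.
(F4): fails — nR²m but no w with mR²w and nRw.
(F5): fails — 3R²2 but no w with 2R²w and 3Rw.

(F2)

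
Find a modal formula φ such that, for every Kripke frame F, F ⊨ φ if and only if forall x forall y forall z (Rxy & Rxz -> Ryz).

A defining formula is ◇r → □◇r (the 5 axiom).
Suppose ◇r→□◇r is valid. Take Rxy, Rxz and set V(r)={y}. Then ◇r at x, so □◇r at x, so ◇r at z, so some w with Rzw has r; w=y, i.e. Rzy. By symmetry of the argument, Ryz.

◇r → □◇r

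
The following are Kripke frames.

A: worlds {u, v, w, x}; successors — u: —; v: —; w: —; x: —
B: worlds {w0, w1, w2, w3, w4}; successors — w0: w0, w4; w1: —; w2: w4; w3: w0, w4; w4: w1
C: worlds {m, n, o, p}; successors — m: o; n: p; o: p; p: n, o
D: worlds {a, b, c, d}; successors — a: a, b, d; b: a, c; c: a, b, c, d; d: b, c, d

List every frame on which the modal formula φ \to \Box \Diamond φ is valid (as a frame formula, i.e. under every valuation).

Frame correspondent (Sahlqvist): \forall x \forall y (Rxy \to Ryx) — i.e. symmetry.
A: condition met.
B: fails — Rw0w4 but not Rw4w0.
C: fails — Rmo but not Rom.
D: fails — Rdb but not Rbd.
Valid on: A.

A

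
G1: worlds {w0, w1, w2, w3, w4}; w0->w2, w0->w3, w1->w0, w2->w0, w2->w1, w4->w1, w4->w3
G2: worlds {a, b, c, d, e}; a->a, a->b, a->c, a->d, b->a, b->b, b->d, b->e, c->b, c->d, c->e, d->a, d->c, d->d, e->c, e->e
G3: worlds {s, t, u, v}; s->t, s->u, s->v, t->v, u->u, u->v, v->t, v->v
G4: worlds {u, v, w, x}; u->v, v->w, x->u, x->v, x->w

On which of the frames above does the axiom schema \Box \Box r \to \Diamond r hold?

This is the axiom for a generalized confluence (Geach) condition; its first-order frame correspondent is \forall x \exists w (x R^2 w \wedge xRw).
G1: fails — at w0 but no w with w0R²w and w0Rw.
G2: ✓.
G3: ✓.
G4: fails — at u but no t with uR²t and uRt.

G2, G3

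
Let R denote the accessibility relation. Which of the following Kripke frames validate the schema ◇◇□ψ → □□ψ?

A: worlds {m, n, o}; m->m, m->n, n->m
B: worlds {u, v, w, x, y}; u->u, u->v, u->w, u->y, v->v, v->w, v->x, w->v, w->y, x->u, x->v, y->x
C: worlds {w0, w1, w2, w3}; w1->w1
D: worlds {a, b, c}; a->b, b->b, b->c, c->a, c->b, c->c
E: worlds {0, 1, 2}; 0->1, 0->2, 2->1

This is the axiom for a generalized confluence (Geach) condition; its first-order frame correspondent is ∀x ∀y ∀z ((xR²y ∧ xR²z) → ∃w (yRw ∧ z = w)).
A: fails — mR²n, mR²n but no w with nRw and n=w.
B: fails — uR²u, uR²x but no t with uRt and x=t.
C: condition met.
D: fails — bR²a, bR²a but no w with aRw and a=w.
E: fails — 0R²1, 0R²1 but no w with 1Rw and 1=w.
Valid on: C.

C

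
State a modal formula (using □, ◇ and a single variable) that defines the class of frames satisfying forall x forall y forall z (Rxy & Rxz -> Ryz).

◇p → □◇p

The condition is the Euclidean property. The 5 schema ◇p → □◇p defines it.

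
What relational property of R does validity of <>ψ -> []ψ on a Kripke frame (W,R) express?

This is the CD axiom.
It corresponds to partial functionality: forall x forall y forall z (Rxy & Rxz -> y = z).

Partial functionality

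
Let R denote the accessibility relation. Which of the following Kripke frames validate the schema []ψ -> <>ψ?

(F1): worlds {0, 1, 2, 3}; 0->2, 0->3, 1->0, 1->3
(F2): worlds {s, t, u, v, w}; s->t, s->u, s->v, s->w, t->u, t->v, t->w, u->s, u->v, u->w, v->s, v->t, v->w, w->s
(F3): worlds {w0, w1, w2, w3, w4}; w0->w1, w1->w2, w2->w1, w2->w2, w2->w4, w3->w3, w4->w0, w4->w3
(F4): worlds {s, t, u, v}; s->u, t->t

(F2), (F3)

The schema corresponds to seriality: forall x exists y Rxy.
(F1): fails — world 2 has no successor.
(F2): ✓.
(F3): ✓.
(F4): fails — world u has no successor.
Valid on: (F2), (F3).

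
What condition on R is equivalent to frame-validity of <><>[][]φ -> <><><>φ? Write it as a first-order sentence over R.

forall x forall y (x R^2 y -> exists w (y R^2 w & x R^3 w))

This is a Sahlqvist (Geach-type) schema ◇^2□^2φ → □^0◇^3φ.
First-order correspondent: forall x forall y (x R^2 y -> exists w (y R^2 w & x R^3 w)).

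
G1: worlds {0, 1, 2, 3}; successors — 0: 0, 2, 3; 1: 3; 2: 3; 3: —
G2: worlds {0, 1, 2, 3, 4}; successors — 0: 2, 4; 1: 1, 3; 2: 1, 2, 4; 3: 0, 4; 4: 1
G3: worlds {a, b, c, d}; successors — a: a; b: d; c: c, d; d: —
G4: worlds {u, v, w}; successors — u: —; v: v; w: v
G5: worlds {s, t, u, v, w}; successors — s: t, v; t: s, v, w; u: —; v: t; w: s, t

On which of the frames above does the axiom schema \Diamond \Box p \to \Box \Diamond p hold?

G4

The schema corresponds to convergence: \forall x \forall y \forall z (Rxy \wedge Rxz \to \exists w (Ryw \wedge Rzw)).
G1: fails — R00 and R03 but 0 and 3 have no common successor.
G2: fails — R11 and R13 but 1 and 3 have no common successor.
G3: fails — Rbd and Rbd but d and d have no common successor.
G4: holds.
G5: fails — Rsv and Rst but v and t have no common successor.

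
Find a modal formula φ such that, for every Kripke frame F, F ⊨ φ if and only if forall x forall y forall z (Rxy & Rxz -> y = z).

A defining formula is ◇q → □q (the CD axiom).

◇q → □q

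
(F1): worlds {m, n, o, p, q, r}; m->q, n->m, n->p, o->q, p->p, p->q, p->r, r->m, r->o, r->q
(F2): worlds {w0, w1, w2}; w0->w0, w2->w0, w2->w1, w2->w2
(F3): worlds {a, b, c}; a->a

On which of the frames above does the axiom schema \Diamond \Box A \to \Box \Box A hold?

The schema corresponds to a generalized confluence (Geach) condition: \forall x \forall y \forall z ((xRy \wedge x R^2 z) \to \exists w (yRw \wedge z = w)).
(F1): fails — nRm, nR²p but no w with mRw and p=w.
(F2): fails — w2Rw0, w2R²w1 but no w with w0Rw and w1=w.
(F3): satisfies the condition.
Valid on: (F3).

(F3)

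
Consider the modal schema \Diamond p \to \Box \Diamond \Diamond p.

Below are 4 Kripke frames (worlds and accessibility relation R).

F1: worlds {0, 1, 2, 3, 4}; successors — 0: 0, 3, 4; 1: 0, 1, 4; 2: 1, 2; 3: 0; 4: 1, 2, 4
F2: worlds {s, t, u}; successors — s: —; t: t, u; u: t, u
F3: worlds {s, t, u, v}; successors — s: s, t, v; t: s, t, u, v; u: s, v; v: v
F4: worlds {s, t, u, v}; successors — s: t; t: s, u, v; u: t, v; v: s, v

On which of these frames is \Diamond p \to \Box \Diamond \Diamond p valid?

Frame correspondent (Sahlqvist): \forall x \forall y \forall z ((xRy \wedge xRz) \to \exists w (y = w \wedge z R^2 w)) — i.e. a generalized confluence (Geach) condition.
F1: fails — 0R3, 0R4 but no w with 3=w and 4R²w.
F2: ✓.
F3: fails — sRs, sRv but no w with s=w and vR²w.
F4: fails — tRu, tRv but no w with u=w and vR²w.
Valid on: F2.

F2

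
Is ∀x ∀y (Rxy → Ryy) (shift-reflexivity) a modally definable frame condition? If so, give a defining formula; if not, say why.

Yes — defined by □(□r → r)

This is a Sahlqvist condition; the T□ axiom □(□r → r) defines it.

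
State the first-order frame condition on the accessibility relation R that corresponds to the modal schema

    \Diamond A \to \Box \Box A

This is a Sahlqvist (Geach-type) schema ◇^1□^0A → □^2◇^0A.
Minimal-valuation argument: fix x; take any y with xR^1y and any z with xR^2z. Set V(A) to the set of worlds R-reachable from y in exactly 0 steps. Then □^0A holds at y, so the antecedent holds at x; validity forces ◇^0A at z, giving a w with zR^0w and yR^0w.
First-order correspondent: \forall x \forall y \forall z ((xRy \wedge x R^2 z) \to \exists w (y = w \wedge z = w)).

\forall x \forall y \forall z ((xRy \wedge x R^2 z) \to \exists w (y = w \wedge z = w))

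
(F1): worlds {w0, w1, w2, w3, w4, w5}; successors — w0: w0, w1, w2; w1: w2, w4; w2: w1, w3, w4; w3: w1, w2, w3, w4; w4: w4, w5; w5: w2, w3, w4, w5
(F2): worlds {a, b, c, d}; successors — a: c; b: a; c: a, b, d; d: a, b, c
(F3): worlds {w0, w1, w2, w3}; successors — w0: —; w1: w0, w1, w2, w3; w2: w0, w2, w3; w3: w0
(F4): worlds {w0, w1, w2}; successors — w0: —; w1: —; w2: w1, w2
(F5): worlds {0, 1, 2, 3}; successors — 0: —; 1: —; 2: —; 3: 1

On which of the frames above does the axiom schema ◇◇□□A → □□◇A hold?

(F1), (F5)

The schema corresponds to a generalized confluence (Geach) condition: ∀x ∀y ∀z ((xR²y ∧ xR²z) → ∃w (yR²w ∧ zRw)).
(F1): ✓.
(F2): fails — aR²a, aR²a but no w with aR²w and aRw.
(F3): fails — w1R²w0, w1R²w0 but no w with w0R²w and w0Rw.
(F4): fails — w2R²w1, w2R²w1 but no w with w1R²w and w1Rw.
(F5): ✓.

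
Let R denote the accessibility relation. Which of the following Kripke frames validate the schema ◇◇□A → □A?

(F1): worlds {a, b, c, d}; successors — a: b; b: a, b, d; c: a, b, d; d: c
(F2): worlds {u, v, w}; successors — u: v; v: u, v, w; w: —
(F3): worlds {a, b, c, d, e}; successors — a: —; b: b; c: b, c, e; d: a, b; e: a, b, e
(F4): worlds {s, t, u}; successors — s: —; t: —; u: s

This is the axiom for a generalized confluence (Geach) condition; its first-order frame correspondent is ∀x ∀y ∀z ((xR²y ∧ xRz) → ∃w (yRw ∧ z = w)).
(F1): fails — aR²d, aRb but no w with dRw and b=w.
(F2): fails — uR²w, uRv but no t with wRt and v=t.
(F3): fails — cR²a, cRb but no w with aRw and b=w.
(F4): ✓.

(F4)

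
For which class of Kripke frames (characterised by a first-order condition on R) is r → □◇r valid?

Suppose r→□◇r is valid. Take Rxy and set V(r)={x}. Then r at x, so □◇r at x, so ◇r at y, so some z with Ryz has r; z=x, i.e. Ryx.

symmetry: ∀x ∀y (Rxy → Ryx)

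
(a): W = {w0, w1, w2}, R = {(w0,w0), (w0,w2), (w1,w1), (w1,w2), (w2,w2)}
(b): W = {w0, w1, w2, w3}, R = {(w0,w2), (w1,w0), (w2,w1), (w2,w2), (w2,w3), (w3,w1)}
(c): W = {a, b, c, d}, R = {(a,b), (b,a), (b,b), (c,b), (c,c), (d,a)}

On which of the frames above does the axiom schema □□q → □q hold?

(a)

This is the axiom for density; its first-order frame correspondent is ∀x ∀y (Rxy → ∃z (Rxz ∧ Rzy)).
(a): ✓.
(b): fails — Rw1w0 but no z with Rw1z and Rzw0.
(c): fails — Rda but no z with Rdz and Rza.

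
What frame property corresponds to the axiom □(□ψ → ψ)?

Shift-reflexivity

Suppose □(□ψ→ψ) is valid. Take Rxy and set V(ψ)={w : Ryw}. Then at y, □ψ holds; since □(□ψ→ψ) at x, □ψ→ψ at y, so ψ at y, i.e. Ryy.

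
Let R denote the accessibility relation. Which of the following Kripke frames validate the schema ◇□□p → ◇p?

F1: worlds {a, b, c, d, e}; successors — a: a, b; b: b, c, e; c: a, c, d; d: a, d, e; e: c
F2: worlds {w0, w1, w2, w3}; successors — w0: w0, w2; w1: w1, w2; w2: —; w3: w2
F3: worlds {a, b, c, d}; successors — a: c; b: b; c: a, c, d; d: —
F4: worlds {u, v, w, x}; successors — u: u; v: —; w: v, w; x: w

Frame correspondent (Sahlqvist): ∀x ∀y (xRy → ∃w (yR²w ∧ xRw)) — i.e. a generalized confluence (Geach) condition.
F1: holds.
F2: fails — w0Rw2 but no w with w2R²w and w0Rw.
F3: fails — cRd but no w with dR²w and cRw.
F4: fails — wRv but no t with vR²t and wRt.

F1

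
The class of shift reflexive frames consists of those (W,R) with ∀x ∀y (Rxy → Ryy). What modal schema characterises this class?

□(□ψ → ψ)

A defining formula is □(□ψ → ψ) (the T□ axiom).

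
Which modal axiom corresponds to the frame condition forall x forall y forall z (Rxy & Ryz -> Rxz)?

This is transitivity; the standard corresponding axiom is 4: □s → □□s.

□s → □□s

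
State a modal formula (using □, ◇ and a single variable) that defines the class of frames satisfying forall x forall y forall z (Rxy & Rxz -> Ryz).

A defining formula is ◇p → □◇p (the 5 axiom).
Suppose ◇p→□◇p is valid. Take Rxy, Rxz and set V(p)={y}. Then ◇p at x, so □◇p at x, so ◇p at z, so some w with Rzw has p; w=y, i.e. Rzy. By symmetry of the argument, Ryz.

◇p → □◇p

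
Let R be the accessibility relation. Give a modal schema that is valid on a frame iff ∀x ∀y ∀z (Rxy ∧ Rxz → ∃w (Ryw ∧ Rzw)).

The condition is convergence. The .2 schema ◇□s → □◇s defines it.

◇□s → □◇s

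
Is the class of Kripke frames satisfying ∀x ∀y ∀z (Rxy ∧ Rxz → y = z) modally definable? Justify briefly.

The condition is partial functionality. A defining modal formula is ◇q → □q.

Yes, by ◇q → □q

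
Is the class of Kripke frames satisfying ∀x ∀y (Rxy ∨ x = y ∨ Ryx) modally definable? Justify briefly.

Modal frame validity is preserved under disjoint unions.
Take 3 disjoint single-world reflexive frames: each is trivially connected, but their disjoint union has 3 worlds with no edge between distinct components, so it is not connected.
So the class is not modally definable.

No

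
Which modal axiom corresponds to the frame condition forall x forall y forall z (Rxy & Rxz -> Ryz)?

◇q → □◇q

This is the Euclidean property; the standard corresponding axiom is 5: ◇q → □◇q.
Suppose ◇q→□◇q is valid. Take Rxy, Rxz and set V(q)={y}. Then ◇q at x, so □◇q at x, so ◇q at z, so some w with Rzw has q; w=y, i.e. Rzy. By symmetry of the argument, Ryz.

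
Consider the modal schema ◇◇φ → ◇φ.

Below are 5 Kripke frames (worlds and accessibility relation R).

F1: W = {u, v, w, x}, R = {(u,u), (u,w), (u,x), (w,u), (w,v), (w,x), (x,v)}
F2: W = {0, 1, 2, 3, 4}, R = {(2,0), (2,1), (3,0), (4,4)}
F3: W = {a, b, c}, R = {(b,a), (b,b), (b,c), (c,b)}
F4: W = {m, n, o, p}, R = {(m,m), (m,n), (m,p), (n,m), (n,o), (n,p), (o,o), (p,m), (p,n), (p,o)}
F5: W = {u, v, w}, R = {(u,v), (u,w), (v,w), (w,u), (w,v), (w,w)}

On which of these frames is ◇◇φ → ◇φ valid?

The schema corresponds to transitivity: ∀x ∀y ∀z (Rxy ∧ Ryz → Rxz).
F1: fails — Rwu and Ruw but not Rww.
F2: condition met.
F3: fails — Rcb and Rba but not Rca.
F4: fails — Rpm and Rmp but not Rpp.
F5: fails — Ruw and Rwu but not Ruu.

F2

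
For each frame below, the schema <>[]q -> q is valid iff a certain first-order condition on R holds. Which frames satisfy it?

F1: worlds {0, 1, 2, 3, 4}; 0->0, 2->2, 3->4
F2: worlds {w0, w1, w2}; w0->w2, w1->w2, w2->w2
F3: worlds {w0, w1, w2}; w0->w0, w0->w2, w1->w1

none

The schema corresponds to symmetry: forall x forall y (Rxy -> Ryx).
F1: fails — R34 but not R43.
F2: fails — Rw1w2 but not Rw2w1.
F3: fails — Rw0w2 but not Rw2w0.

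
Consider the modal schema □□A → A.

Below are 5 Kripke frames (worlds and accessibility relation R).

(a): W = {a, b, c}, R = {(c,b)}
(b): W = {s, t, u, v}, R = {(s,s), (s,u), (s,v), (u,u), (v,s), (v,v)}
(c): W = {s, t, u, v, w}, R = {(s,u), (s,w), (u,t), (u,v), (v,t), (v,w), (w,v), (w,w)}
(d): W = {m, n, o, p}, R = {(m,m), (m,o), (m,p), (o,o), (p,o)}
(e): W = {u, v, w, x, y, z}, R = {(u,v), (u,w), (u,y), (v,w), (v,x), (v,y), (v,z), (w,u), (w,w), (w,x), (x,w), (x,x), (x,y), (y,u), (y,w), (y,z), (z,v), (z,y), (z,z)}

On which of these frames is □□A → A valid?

(e)

The schema corresponds to a generalized confluence (Geach) condition: ∀x ∃w (xR²w ∧ x = w).
(a): fails — at a but no w with aR²w and a=w.
(b): fails — at t but no w with tR²w and t=w.
(c): fails — at s but no w* with sR²w* and s=w*.
(d): fails — at n but no w with nR²w and n=w.
(e): satisfies the condition.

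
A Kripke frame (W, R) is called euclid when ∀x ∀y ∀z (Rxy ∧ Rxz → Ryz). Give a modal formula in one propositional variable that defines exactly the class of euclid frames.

◇p → □◇p

The condition is the Euclidean property. The 5 schema ◇p → □◇p defines it.
Suppose ◇p→□◇p is valid. Take Rxy, Rxz and set V(p)={y}. Then ◇p at x, so □◇p at x, so ◇p at z, so some w with Rzw has p; w=y, i.e. Rzy. By symmetry of the argument, Ryz.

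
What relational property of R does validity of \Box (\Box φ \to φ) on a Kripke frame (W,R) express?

Suppose □(□φ→φ) is valid. Take Rxy and set V(φ)={w : Ryw}. Then at y, □φ holds; since □(□φ→φ) at x, □φ→φ at y, so φ at y, i.e. Ryy.

shift-reflexivity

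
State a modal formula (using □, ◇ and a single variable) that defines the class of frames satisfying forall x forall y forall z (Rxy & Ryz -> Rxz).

A defining formula is □p → □□p (the 4 axiom).

□p → □□p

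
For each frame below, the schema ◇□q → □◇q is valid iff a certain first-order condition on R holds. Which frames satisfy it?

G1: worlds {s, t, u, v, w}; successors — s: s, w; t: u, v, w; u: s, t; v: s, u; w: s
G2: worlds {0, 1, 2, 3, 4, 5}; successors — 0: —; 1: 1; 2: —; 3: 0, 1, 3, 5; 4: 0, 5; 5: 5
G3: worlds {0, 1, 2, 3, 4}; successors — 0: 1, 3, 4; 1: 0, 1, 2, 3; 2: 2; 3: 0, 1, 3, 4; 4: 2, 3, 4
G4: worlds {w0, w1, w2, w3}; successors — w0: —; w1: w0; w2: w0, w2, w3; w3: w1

The schema corresponds to convergence: ∀x ∀y ∀z (Rxy ∧ Rxz → ∃w (Ryw ∧ Rzw)).
G1: condition met.
G2: fails — R31 and R35 but 1 and 5 have no common successor.
G3: fails — R10 and R12 but 0 and 2 have no common successor.
G4: fails — Rw1w0 and Rw1w0 but w0 and w0 have no common successor.

G1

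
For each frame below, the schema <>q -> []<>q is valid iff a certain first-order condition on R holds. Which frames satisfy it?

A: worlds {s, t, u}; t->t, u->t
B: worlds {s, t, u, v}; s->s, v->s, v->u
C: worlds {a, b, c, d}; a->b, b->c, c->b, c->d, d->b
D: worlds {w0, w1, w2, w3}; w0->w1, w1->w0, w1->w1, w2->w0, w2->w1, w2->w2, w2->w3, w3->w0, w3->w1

The schema corresponds to the Euclidean property: forall x forall y forall z (Rxy & Rxz -> Ryz).
A: ✓.
B: fails — Rvu and Rvu but not Ruu.
C: fails — Rab and Rab but not Rbb.
D: fails — Rw1w0 and Rw1w0 but not Rw0w0.

A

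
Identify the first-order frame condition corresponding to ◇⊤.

This schema is equivalent to the D axiom □q → ◇q.
It corresponds to seriality: ∀x ∃y Rxy.

Seriality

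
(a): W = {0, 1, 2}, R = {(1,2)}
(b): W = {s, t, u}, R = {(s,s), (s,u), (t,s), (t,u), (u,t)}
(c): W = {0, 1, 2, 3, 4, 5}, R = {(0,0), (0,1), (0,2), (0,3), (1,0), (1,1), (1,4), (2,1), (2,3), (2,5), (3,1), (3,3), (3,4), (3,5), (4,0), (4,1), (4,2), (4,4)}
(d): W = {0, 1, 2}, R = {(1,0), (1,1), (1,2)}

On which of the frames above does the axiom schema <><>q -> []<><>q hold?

Frame correspondent (Sahlqvist): forall x forall y forall z ((x R^2 y & xRz) -> exists w (y = w & z R^2 w)) — i.e. a generalized confluence (Geach) condition.
(a): condition met.
(b): fails — sR²t, sRu but no w with t=w and uR²w.
(c): fails — 0R²2, 0R2 but no w with 2=w and 2R²w.
(d): fails — 1R²0, 1R0 but no w with 0=w and 0R²w.

(a)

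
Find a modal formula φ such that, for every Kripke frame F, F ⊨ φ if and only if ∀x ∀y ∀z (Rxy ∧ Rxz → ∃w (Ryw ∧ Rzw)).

◇□ψ → □◇ψ

A defining formula is ◇□ψ → □◇ψ (the .2 axiom).
Suppose ◇□ψ→□◇ψ is valid. Take Rxy, Rxz and set V(ψ)={w : Ryw}. Then □ψ at y so ◇□ψ at x, so □◇ψ at x, so ◇ψ at z, giving w with Rzw and Ryw.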